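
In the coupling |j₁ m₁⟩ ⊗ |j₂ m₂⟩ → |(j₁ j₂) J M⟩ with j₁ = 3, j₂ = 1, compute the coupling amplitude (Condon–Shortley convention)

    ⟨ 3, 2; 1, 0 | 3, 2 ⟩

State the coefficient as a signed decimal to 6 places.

j₁+j₂−J=1  J+j₁−j₂=5  J−j₁+j₂=1  j₁+j₂+J+1=8
(j₁±m₁, j₂±m₂, J±M) = (5,1,1,1,5,1)
P² = 300
sum k=0..1:
  [0] +1/24 = 1/24
  [1] −1/120 = -1/120
S = 1/30
C² = P²·S² = 1/3 ; C = +0.577350

+0.577350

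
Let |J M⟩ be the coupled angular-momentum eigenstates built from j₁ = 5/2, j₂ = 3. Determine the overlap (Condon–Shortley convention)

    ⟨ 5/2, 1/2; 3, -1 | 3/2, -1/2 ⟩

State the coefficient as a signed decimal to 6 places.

-0.097590

√[4·4!1!2!/8! · 3!2!2!4!1!2!] = √(192/35)
  +(−1)^1/∏(1,3,1,1,0,1)! = -1/6  (running -1/6)
  +(−1)^2/∏(2,2,0,0,1,2)! = 1/8  (running -1/24)
⟨..|..⟩ = √(192/35)·(-1/24) = -0.097590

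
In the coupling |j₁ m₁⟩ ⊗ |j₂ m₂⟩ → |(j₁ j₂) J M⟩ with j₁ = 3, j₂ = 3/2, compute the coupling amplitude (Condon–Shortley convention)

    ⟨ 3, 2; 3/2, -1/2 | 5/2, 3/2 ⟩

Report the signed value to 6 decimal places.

j₁+j₂−J=2  J+j₁−j₂=4  J−j₁+j₂=1  j₁+j₂+J+1=8
(j₁±m₁, j₂±m₂, J±M) = (5,1,1,2,4,1)
P² = 288/7
sum k=0..1:
  [0] +1/12 = 1/12
  [1] −1/24 = -1/24
S = 1/24
C² = P²·S² = 1/14 ; C = +0.267261

+√(1/14) ≈ +0.267261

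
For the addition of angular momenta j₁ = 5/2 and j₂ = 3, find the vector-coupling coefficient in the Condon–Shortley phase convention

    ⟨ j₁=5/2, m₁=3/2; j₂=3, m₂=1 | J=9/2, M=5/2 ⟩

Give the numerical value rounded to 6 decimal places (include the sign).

√[10·1!4!5!/11! · 4!1!4!2!7!2!] = √(92160/11)
  +(−1)^0/∏(0,1,1,4,3,1)! = 1/144  (running 1/144)
  +(−1)^1/∏(1,0,0,3,4,2)! = -1/288  (running 1/288)
⟨..|..⟩ = √(92160/11)·(1/288) = +0.317821

+√(10/99) = +0.317821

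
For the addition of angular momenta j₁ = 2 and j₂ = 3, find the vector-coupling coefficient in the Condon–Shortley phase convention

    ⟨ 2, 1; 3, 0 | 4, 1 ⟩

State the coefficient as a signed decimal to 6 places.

+0.462910

j₁+j₂−J=1  J+j₁−j₂=3  J−j₁+j₂=5  j₁+j₂+J+1=10
(j₁±m₁, j₂±m₂, J±M) = (3,1,3,3,5,3)
P² = 1944/7
sum k=0..1:
  [0] +1/24 = 1/24
  [1] −1/72 = -1/72
S = 1/36
C² = P²·S² = 3/14 ; C = +0.462910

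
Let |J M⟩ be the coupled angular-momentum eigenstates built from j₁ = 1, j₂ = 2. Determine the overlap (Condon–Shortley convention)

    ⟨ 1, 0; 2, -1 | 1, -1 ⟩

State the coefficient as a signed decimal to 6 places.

-0.547723  (= −√(3/10))

j₁+j₂−J=2  J+j₁−j₂=0  J−j₁+j₂=2  j₁+j₂+J+1=5
(j₁±m₁, j₂±m₂, J±M) = (1,1,1,3,0,2)
P² = 6/5
sum k=1..1:
  [1] −1/2 = -1/2
S = -1/2
C² = P²·S² = 3/10 ; C = -0.547723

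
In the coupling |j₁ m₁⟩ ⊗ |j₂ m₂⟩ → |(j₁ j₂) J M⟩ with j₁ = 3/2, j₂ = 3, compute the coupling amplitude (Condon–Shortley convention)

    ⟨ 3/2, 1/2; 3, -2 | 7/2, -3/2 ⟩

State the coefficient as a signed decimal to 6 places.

+√(3/7) = +0.654654

triangle: 1!·2!·5!/9! = 240/362880
(j±m)!: 2!·1!·1!·5!·2!·5! = 57600
prefactor² = (2J+1)·Δ·N² = 6400/21
  k=0: +1/(0!·1!·1!·1!·1!·4!) = 1/24
  k=1: −1/(1!·0!·0!·0!·2!·5!) = -1/240
Σ = 3/80  ⇒  CG² = 6400/21·3/80² = 3/7
CG = +√(3/7) = +0.654654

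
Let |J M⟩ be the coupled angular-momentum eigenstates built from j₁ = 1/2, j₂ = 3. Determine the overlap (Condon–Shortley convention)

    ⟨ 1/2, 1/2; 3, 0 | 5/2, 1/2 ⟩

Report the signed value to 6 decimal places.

+√(3/7) ≈ +0.654654

√[6·1!0!5!/7! · 1!0!3!3!3!2!] = √(432/7)
  +(−1)^0/∏(0,1,0,3,0,2)! = 1/12  (running 1/12)
⟨..|..⟩ = √(432/7)·(1/12) = +0.654654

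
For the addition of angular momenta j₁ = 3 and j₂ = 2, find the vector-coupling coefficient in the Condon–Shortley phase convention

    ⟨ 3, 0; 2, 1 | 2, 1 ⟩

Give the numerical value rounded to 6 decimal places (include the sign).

+√(2/7) = +0.534522

√[5·3!3!1!/8! · 3!3!3!1!3!1!] = √(81/14)
  +(−1)^2/∏(2,1,1,1,2,0)! = 1/4  (running 1/4)
  +(−1)^3/∏(3,0,0,0,3,1)! = -1/36  (running 2/9)
⟨..|..⟩ = √(81/14)·(2/9) = +0.534522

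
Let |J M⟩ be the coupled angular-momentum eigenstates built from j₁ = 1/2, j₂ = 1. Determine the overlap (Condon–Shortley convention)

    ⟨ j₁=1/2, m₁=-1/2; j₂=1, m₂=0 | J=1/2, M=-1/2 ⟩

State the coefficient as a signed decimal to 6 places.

-0.577350

j₁+j₂−J=1  J+j₁−j₂=0  J−j₁+j₂=1  j₁+j₂+J+1=3
(j₁±m₁, j₂±m₂, J±M) = (0,1,1,1,0,1)
P² = 1/3
sum k=1..1:
  [1] −1/1 = -1
S = -1
C² = P²·S² = 1/3 ; C = -0.577350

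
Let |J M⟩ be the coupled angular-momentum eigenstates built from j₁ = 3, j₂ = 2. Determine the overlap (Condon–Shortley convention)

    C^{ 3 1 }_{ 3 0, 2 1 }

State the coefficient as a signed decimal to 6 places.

−√(1/30) ≈ -0.182574

triangle: 2!·4!·2!/9! = 96/362880
(j±m)!: 3!·3!·3!·1!·4!·2! = 10368
prefactor² = (2J+1)·Δ·N² = 96/5
  k=1: −1/(1!·1!·2!·2!·2!·0!) = -1/8
  k=2: +1/(2!·0!·1!·1!·3!·1!) = 1/12
Σ = -1/24  ⇒  CG² = 96/5·(-1/24)² = 1/30
CG = −√(1/30) = -0.182574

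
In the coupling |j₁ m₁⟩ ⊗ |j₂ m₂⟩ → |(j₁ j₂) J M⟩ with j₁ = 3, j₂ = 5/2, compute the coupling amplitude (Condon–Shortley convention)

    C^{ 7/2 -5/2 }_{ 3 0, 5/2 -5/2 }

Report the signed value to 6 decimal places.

triangle: 2!·4!·3!/10! = 288/3628800
(j±m)!: 3!·3!·0!·5!·1!·6! = 3110400
prefactor² = (2J+1)·Δ·N² = 13824/7
  k=0: +1/(0!·2!·3!·0!·1!·3!) = 1/72
Σ = 1/72  ⇒  CG² = 13824/7·1/72² = 8/21
CG = +√(8/21) = +0.617213

+√(8/21) = +0.617213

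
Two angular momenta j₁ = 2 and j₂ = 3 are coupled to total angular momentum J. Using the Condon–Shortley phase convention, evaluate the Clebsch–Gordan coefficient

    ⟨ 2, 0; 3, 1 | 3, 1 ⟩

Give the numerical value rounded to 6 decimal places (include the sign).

triangle: 2!*2!*4!/9! = 96/362880
(j±m)!: 2!*2!*4!*2!*4!*2! = 9216
prefactor² = (2J+1)*Δ*N² = 256/15
  k=0: +1/(0!*2!*2!*4!*0!*0!) = 1/96
  k=1: −1/(1!*1!*1!*3!*1!*1!) = -1/6
  k=2: +1/(2!*0!*0!*2!*2!*2!) = 1/16
Σ = -3/32  ⇒  CG² = 256/15*(-3/32)² = 3/20
CG = −√(3/20) = -0.387298

−√(3/20) = -0.387298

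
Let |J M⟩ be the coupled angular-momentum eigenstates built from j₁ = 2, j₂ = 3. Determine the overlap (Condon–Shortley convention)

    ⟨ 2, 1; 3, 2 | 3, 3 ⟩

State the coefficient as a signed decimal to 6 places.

√[7·2!2!4!/9! · 3!1!5!1!6!0!] = √(960)
  +(−1)^1/∏(1,1,0,4,2,0)! = -1/48  (running -1/48)
⟨..|..⟩ = √(960)·(-1/48) = -0.645497

−√(5/12) = -0.645497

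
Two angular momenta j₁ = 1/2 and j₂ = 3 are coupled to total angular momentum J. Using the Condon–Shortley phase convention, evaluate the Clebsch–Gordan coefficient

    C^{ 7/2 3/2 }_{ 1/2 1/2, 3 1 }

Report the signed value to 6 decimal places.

+0.845154  (= +√(5/7))

j₁+j₂−J=0  J+j₁−j₂=1  J−j₁+j₂=6  j₁+j₂+J+1=8
(j₁±m₁, j₂±m₂, J±M) = (1,0,4,2,5,2)
P² = 11520/7
sum k=0..0:
  [0] +1/48 = 1/48
S = 1/48
C² = P²·S² = 5/7 ; C = +0.845154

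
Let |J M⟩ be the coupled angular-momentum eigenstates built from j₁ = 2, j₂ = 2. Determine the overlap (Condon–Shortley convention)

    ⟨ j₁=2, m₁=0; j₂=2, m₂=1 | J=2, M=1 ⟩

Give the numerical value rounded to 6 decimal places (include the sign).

−√(1/14) ≈ -0.267261

triangle: 2!×2!×2!/7! = 8/5040
(j±m)!: 2!×2!×3!×1!×3!×1! = 144
prefactor² = (2J+1)×Δ×N² = 8/7
  k=1: −1/(1!×1!×1!×2!×1!×0!) = -1/2
  k=2: +1/(2!×0!×0!×1!×2!×1!) = 1/4
Σ = -1/4  ⇒  CG² = 8/7×(-1/4)² = 1/14
CG = −√(1/14) = -0.267261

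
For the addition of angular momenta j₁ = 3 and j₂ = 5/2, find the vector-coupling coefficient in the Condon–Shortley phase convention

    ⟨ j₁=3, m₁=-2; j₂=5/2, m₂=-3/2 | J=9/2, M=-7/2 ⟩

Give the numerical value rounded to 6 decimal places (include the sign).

triangle: 1!×5!×4!/11! = 2880/39916800
(j±m)!: 1!×5!×1!×4!×1!×8! = 116121600
prefactor² = (2J+1)×Δ×N² = 921600/11
  k=0: +1/(0!×1!×5!×1!×0!×3!) = 1/720
  k=1: −1/(1!×0!×4!×0!×1!×4!) = -1/576
Σ = -1/2880  ⇒  CG² = 921600/11×(-1/2880)² = 1/99
CG = −√(1/99) = -0.100504

−√(1/99) ≈ -0.100504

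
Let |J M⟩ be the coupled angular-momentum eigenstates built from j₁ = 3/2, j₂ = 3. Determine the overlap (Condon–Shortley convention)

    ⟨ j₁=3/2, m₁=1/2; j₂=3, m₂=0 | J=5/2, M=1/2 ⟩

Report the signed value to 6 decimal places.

-0.414039

j₁+j₂−J=2  J+j₁−j₂=1  J−j₁+j₂=4  j₁+j₂+J+1=8
(j₁±m₁, j₂±m₂, J±M) = (2,1,3,3,3,2)
P² = 216/35
sum k=0..1:
  [0] +1/12 = 1/12
  [1] −1/4 = -1/4
S = -1/6
C² = P²·S² = 6/35 ; C = -0.414039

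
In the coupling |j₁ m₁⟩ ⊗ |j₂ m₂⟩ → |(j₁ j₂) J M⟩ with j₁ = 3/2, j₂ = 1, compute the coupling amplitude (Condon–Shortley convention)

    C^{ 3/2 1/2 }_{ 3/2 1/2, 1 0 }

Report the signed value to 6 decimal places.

+0.258199

√[4·1!2!1!/5! · 2!1!1!1!2!1!] = √(4/15)
  +(−1)^0/∏(0,1,1,1,1,0)! = 1  (running 1)
  +(−1)^1/∏(1,0,0,0,2,1)! = -1/2  (running 1/2)
⟨..|..⟩ = √(4/15)·(1/2) = +0.258199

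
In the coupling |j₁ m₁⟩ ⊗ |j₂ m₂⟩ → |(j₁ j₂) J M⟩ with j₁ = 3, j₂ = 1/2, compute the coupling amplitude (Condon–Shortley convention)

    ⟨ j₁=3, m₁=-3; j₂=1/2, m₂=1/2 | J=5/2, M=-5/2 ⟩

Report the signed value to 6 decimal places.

−√(6/7) = -0.925820

triangle: 1!·5!·0!/7! = 120/5040
(j±m)!: 0!·6!·1!·0!·0!·5! = 86400
prefactor² = (2J+1)·Δ·N² = 86400/7
  k=1: −1/(1!·0!·5!·0!·0!·0!) = -1/120
Σ = -1/120  ⇒  CG² = 86400/7·(-1/120)² = 6/7
CG = −√(6/7) = -0.925820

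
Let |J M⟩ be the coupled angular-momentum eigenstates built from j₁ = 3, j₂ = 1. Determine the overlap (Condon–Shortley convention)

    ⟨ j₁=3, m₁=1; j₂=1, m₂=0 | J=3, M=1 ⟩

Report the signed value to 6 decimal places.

√[7·1!5!1!/8! · 4!2!1!1!4!2!] = √(48)
  +(−1)^0/∏(0,1,2,1,3,0)! = 1/12  (running 1/12)
  +(−1)^1/∏(1,0,1,0,4,1)! = -1/24  (running 1/24)
⟨..|..⟩ = √(48)·(1/24) = +0.288675

+√(1/12) = +0.288675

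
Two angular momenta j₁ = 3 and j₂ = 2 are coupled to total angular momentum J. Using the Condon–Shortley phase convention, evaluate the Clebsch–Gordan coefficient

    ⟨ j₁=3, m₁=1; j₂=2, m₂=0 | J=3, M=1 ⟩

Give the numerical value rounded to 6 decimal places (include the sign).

j₁+j₂−J=2  J+j₁−j₂=4  J−j₁+j₂=2  j₁+j₂+J+1=9
(j₁±m₁, j₂±m₂, J±M) = (4,2,2,2,4,2)
P² = 256/15
sum k=0..2:
  [0] +1/16 = 1/16
  [1] −1/6 = -1/6
  [2] +1/96 = 1/96
S = -3/32
C² = P²·S² = 3/20 ; C = -0.387298

-0.387298  (= −√(3/20))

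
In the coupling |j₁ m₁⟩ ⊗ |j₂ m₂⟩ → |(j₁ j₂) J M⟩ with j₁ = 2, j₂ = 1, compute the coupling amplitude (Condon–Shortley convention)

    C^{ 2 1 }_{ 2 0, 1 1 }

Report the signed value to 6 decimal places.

triangle: 1!*3!*1!/6! = 6/720
(j±m)!: 2!*2!*2!*0!*3!*1! = 48
prefactor² = (2J+1)*Δ*N² = 2
  k=1: −1/(1!*0!*1!*1!*2!*0!) = -1/2
Σ = -1/2  ⇒  CG² = 2*(-1/2)² = 1/2
CG = −√(1/2) = -0.707107

-0.707107  (= −√(1/2))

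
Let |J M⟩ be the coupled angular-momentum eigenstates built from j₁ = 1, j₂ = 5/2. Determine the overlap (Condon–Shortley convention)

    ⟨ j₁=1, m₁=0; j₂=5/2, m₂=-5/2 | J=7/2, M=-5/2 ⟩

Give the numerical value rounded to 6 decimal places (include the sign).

√[8·0!2!5!/8! · 1!1!0!5!1!6!] = √(28800/7)
  +(−1)^0/∏(0,0,1,0,1,5)! = 1/120  (running 1/120)
⟨..|..⟩ = √(28800/7)·(1/120) = +0.534522

+0.534522  (= +√(2/7))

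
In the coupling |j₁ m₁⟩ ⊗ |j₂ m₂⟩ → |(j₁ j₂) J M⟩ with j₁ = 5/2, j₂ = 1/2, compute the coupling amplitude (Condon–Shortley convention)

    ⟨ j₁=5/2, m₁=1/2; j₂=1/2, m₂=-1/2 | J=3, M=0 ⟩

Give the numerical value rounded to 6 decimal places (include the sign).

+√(1/2) = +0.707107

triangle: 0!*5!*1!/7! = 120/5040
(j±m)!: 3!*2!*0!*1!*3!*3! = 432
prefactor² = (2J+1)*Δ*N² = 72
  k=0: +1/(0!*0!*2!*0!*3!*1!) = 1/12
Σ = 1/12  ⇒  CG² = 72*1/12² = 1/2
CG = +√(1/2) = +0.707107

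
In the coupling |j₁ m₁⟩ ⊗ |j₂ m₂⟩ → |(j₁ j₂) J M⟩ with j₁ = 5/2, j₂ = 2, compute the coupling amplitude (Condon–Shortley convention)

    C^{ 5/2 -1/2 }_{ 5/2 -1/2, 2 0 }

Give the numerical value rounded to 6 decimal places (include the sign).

√[6·2!3!2!/8! · 2!3!2!2!2!3!] = √(72/35)
  +(−1)^0/∏(0,2,3,2,0,0)! = 1/24  (running 1/24)
  +(−1)^1/∏(1,1,2,1,1,1)! = -1/2  (running -11/24)
  +(−1)^2/∏(2,0,1,0,2,2)! = 1/8  (running -1/3)
⟨..|..⟩ = √(72/35)·(-1/3) = -0.478091

-0.478091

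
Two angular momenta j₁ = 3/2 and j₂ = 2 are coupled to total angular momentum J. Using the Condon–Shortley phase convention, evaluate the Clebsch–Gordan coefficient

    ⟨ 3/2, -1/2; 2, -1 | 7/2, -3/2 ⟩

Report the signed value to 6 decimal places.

+0.755929

j₁+j₂−J=0  J+j₁−j₂=3  J−j₁+j₂=4  j₁+j₂+J+1=8
(j₁±m₁, j₂±m₂, J±M) = (1,2,1,3,2,5)
P² = 576/7
sum k=0..0:
  [0] +1/12 = 1/12
S = 1/12
C² = P²·S² = 4/7 ; C = +0.755929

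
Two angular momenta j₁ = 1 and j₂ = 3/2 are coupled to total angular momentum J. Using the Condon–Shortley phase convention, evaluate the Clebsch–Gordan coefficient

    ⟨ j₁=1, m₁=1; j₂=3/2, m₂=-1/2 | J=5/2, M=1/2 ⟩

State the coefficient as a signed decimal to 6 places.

triangle: 0!×2!×3!/6! = 12/720
(j±m)!: 2!×0!×1!×2!×3!×2! = 48
prefactor² = (2J+1)×Δ×N² = 24/5
  k=0: +1/(0!×0!×0!×1!×2!×2!) = 1/4
Σ = 1/4  ⇒  CG² = 24/5×1/4² = 3/10
CG = +√(3/10) = +0.547723

+0.547723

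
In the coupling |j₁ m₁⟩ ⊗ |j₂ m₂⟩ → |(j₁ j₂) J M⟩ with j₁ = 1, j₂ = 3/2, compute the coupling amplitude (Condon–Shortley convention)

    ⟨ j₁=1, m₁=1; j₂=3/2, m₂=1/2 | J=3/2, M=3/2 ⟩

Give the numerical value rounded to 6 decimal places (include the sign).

+0.632456  (= +√(2/5))

j₁+j₂−J=1  J+j₁−j₂=1  J−j₁+j₂=2  j₁+j₂+J+1=5
(j₁±m₁, j₂±m₂, J±M) = (2,0,2,1,3,0)
P² = 8/5
sum k=0..0:
  [0] +1/2 = 1/2
S = 1/2
C² = P²·S² = 2/5 ; C = +0.632456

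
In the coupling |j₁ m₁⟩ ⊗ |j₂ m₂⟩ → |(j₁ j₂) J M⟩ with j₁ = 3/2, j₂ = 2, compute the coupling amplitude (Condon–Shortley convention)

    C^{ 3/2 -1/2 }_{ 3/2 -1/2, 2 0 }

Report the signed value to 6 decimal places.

j₁+j₂−J=2  J+j₁−j₂=1  J−j₁+j₂=2  j₁+j₂+J+1=6
(j₁±m₁, j₂±m₂, J±M) = (1,2,2,2,1,2)
P² = 16/45
sum k=1..2:
  [1] −1/1 = -1
  [2] +1/4 = 1/4
S = -3/4
C² = P²·S² = 1/5 ; C = -0.447214

-0.447214  (= −√(1/5))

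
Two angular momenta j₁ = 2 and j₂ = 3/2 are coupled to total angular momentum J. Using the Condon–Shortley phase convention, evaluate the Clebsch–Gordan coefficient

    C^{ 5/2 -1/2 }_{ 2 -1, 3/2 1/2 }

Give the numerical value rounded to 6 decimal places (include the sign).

-0.597614  (= −√(5/14))

triangle: 1!·3!·2!/7! = 12/5040
(j±m)!: 1!·3!·2!·1!·2!·3! = 144
prefactor² = (2J+1)·Δ·N² = 72/35
  k=0: +1/(0!·1!·3!·2!·0!·0!) = 1/12
  k=1: −1/(1!·0!·2!·1!·1!·1!) = -1/2
Σ = -5/12  ⇒  CG² = 72/35·(-5/12)² = 5/14
CG = −√(5/14) = -0.597614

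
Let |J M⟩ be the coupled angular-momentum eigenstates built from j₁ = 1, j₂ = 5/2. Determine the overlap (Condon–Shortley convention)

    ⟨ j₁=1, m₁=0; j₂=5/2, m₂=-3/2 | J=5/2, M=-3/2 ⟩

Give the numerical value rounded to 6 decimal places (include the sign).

+√(9/35) = +0.507093

√[6·1!1!4!/7! · 1!1!1!4!1!4!] = √(576/35)
  +(−1)^0/∏(0,1,1,1,0,3)! = 1/6  (running 1/6)
  +(−1)^1/∏(1,0,0,0,1,4)! = -1/24  (running 1/8)
⟨..|..⟩ = √(576/35)·(1/8) = +0.507093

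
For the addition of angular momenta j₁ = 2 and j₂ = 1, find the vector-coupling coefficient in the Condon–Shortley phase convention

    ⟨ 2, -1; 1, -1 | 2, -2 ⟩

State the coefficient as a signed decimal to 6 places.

triangle: 1!·3!·1!/6! = 6/720
(j±m)!: 1!·3!·0!·2!·0!·4! = 288
prefactor² = (2J+1)·Δ·N² = 12
  k=0: +1/(0!·1!·3!·0!·0!·1!) = 1/6
Σ = 1/6  ⇒  CG² = 12·1/6² = 1/3
CG = +√(1/3) = +0.577350

+0.577350  (= +√(1/3))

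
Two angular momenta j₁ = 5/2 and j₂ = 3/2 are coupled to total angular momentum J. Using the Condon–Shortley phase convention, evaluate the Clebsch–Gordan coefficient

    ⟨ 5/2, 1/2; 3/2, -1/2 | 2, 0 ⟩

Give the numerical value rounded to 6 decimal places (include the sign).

-0.267261  (= −√(1/14))

triangle: 2!·3!·1!/7! = 12/5040
(j±m)!: 3!·2!·1!·2!·2!·2! = 96
prefactor² = (2J+1)·Δ·N² = 8/7
  k=0: +1/(0!·2!·2!·1!·1!·0!) = 1/4
  k=1: −1/(1!·1!·1!·0!·2!·1!) = -1/2
Σ = -1/4  ⇒  CG² = 8/7·(-1/4)² = 1/14
CG = −√(1/14) = -0.267261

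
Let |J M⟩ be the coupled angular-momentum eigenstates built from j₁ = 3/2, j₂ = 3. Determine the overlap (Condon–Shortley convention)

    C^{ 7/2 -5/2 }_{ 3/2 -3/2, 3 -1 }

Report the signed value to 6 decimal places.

j₁+j₂−J=1  J+j₁−j₂=2  J−j₁+j₂=5  j₁+j₂+J+1=9
(j₁±m₁, j₂±m₂, J±M) = (0,3,2,4,1,6)
P² = 7680/7
sum k=1..1:
  [1] −1/48 = -1/48
S = -1/48
C² = P²·S² = 10/21 ; C = -0.690066

-0.690066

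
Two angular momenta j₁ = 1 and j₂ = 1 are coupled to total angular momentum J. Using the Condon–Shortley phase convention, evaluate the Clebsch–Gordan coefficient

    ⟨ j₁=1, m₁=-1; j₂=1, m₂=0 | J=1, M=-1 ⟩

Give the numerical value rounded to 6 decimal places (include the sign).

-0.707107  (= −√(1/2))

triangle: 1!*1!*1!/4! = 1/24
(j±m)!: 0!*2!*1!*1!*0!*2! = 4
prefactor² = (2J+1)*Δ*N² = 1/2
  k=1: −1/(1!*0!*1!*0!*0!*1!) = -1
Σ = -1  ⇒  CG² = 1/2*(-1)² = 1/2
CG = −√(1/2) = -0.707107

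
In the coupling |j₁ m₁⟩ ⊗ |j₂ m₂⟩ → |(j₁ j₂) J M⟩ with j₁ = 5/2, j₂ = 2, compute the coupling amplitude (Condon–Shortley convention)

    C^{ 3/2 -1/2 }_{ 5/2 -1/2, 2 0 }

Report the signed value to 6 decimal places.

+√(2/35) = +0.239046

triangle: 3!*2!*1!/7! = 12/5040
(j±m)!: 2!*3!*2!*2!*1!*2! = 96
prefactor² = (2J+1)*Δ*N² = 32/35
  k=1: −1/(1!*2!*2!*1!*0!*0!) = -1/4
  k=2: +1/(2!*1!*1!*0!*1!*1!) = 1/2
Σ = 1/4  ⇒  CG² = 32/35*1/4² = 2/35
CG = +√(2/35) = +0.239046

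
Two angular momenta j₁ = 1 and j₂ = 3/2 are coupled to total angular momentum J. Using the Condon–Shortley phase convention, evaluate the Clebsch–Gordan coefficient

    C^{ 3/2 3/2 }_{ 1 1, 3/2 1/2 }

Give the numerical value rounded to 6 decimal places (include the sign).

+√(2/5) ≈ +0.632456

triangle: 1!*1!*2!/5! = 2/120
(j±m)!: 2!*0!*2!*1!*3!*0! = 24
prefactor² = (2J+1)*Δ*N² = 8/5
  k=0: +1/(0!*1!*0!*2!*1!*0!) = 1/2
Σ = 1/2  ⇒  CG² = 8/5*1/2² = 2/5
CG = +√(2/5) = +0.632456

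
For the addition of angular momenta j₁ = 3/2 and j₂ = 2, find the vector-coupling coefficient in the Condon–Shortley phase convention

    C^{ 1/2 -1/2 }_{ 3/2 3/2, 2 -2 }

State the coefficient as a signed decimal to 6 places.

+0.632456  (= +√(2/5))

√[2·3!0!1!/5! · 3!0!0!4!0!1!] = √(72/5)
  +(−1)^0/∏(0,3,0,0,0,1)! = 1/6  (running 1/6)
⟨..|..⟩ = √(72/5)·(1/6) = +0.632456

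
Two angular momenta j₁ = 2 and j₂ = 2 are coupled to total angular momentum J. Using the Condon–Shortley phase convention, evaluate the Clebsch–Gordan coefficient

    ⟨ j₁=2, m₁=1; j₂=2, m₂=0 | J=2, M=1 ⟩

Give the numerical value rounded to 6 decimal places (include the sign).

j₁+j₂−J=2  J+j₁−j₂=2  J−j₁+j₂=2  j₁+j₂+J+1=7
(j₁±m₁, j₂±m₂, J±M) = (3,1,2,2,3,1)
P² = 8/7
sum k=0..1:
  [0] +1/4 = 1/4
  [1] −1/2 = -1/2
S = -1/4
C² = P²·S² = 1/14 ; C = -0.267261

−√(1/14) = -0.267261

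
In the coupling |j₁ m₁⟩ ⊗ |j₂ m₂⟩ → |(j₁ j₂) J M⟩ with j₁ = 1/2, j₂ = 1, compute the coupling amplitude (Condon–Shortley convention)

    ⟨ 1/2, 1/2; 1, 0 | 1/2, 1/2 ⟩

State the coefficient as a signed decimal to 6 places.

+0.577350  (= +√(1/3))

triangle: 1!·0!·1!/3! = 1/6
(j±m)!: 1!·0!·1!·1!·1!·0! = 1
prefactor² = (2J+1)·Δ·N² = 1/3
  k=0: +1/(0!·1!·0!·1!·0!·0!) = 1
Σ = 1  ⇒  CG² = 1/3·1² = 1/3
CG = +√(1/3) = +0.577350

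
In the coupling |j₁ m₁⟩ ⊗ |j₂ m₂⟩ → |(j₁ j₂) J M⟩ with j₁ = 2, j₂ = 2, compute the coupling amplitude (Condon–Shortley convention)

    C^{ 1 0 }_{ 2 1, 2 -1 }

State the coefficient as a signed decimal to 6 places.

−√(1/10) ≈ -0.316228

triangle: 3!×1!×1!/6! = 6/720
(j±m)!: 3!×1!×1!×3!×1!×1! = 36
prefactor² = (2J+1)×Δ×N² = 9/10
  k=0: +1/(0!×3!×1!×1!×0!×0!) = 1/6
  k=1: −1/(1!×2!×0!×0!×1!×1!) = -1/2
Σ = -1/3  ⇒  CG² = 9/10×(-1/3)² = 1/10
CG = −√(1/10) = -0.316228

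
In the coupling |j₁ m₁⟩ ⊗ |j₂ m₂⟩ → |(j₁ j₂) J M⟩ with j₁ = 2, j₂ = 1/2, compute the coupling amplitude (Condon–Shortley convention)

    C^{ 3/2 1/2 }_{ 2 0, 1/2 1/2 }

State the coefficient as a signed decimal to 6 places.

−√(2/5) ≈ -0.632456

triangle: 1!*3!*0!/5! = 6/120
(j±m)!: 2!*2!*1!*0!*2!*1! = 8
prefactor² = (2J+1)*Δ*N² = 8/5
  k=1: −1/(1!*0!*1!*0!*2!*0!) = -1/2
Σ = -1/2  ⇒  CG² = 8/5*(-1/2)² = 2/5
CG = −√(2/5) = -0.632456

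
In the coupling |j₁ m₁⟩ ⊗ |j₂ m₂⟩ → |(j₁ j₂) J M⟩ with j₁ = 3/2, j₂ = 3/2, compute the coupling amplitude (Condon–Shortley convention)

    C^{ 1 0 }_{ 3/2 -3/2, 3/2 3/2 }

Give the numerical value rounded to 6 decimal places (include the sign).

+√(9/20) = +0.670820

j₁+j₂−J=2  J+j₁−j₂=1  J−j₁+j₂=1  j₁+j₂+J+1=5
(j₁±m₁, j₂±m₂, J±M) = (0,3,3,0,1,1)
P² = 9/5
sum k=2..2:
  [2] +1/2 = 1/2
S = 1/2
C² = P²·S² = 9/20 ; C = +0.670820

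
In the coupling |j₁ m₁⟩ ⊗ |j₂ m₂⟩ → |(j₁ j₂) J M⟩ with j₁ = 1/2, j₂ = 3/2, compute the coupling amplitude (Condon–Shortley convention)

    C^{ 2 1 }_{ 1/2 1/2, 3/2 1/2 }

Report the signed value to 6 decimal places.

√[5·0!1!3!/5! · 1!0!2!1!3!1!] = √(3)
  +(−1)^0/∏(0,0,0,2,1,1)! = 1/2  (running 1/2)
⟨..|..⟩ = √(3)·(1/2) = +0.866025

+0.866025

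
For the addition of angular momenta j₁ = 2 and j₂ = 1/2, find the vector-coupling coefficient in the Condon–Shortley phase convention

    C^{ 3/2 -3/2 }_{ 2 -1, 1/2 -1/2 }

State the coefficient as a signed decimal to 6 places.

√[4·1!3!0!/5! · 1!3!0!1!0!3!] = √(36/5)
  +(−1)^0/∏(0,1,3,0,0,0)! = 1/6  (running 1/6)
⟨..|..⟩ = √(36/5)·(1/6) = +0.447214

+√(1/5) ≈ +0.447214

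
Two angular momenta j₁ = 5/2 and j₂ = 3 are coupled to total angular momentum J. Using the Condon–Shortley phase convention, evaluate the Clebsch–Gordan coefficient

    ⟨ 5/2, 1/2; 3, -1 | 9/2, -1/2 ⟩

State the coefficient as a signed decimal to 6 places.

√[10·1!4!5!/11! · 3!2!2!4!4!5!] = √(92160/77)
  +(−1)^0/∏(0,1,2,2,2,3)! = 1/48  (running 1/48)
  +(−1)^1/∏(1,0,1,1,3,4)! = -1/144  (running 1/72)
⟨..|..⟩ = √(92160/77)·(1/72) = +0.480500

+√(160/693) = +0.480500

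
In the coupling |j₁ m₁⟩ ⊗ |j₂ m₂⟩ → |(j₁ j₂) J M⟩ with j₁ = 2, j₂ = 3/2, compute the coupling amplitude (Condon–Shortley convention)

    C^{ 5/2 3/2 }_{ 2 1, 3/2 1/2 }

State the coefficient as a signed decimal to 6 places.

+0.169031  (= +√(1/35))

triangle: 1!·3!·2!/7! = 12/5040
(j±m)!: 3!·1!·2!·1!·4!·1! = 288
prefactor² = (2J+1)·Δ·N² = 144/35
  k=0: +1/(0!·1!·1!·2!·2!·0!) = 1/4
  k=1: −1/(1!·0!·0!·1!·3!·1!) = -1/6
Σ = 1/12  ⇒  CG² = 144/35·1/12² = 1/35
CG = +√(1/35) = +0.169031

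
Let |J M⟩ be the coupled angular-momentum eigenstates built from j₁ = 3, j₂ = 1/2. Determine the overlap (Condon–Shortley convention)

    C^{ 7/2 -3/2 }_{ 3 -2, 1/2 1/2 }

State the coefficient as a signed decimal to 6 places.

√[8·0!6!1!/8! · 1!5!1!0!2!5!] = √(28800/7)
  +(−1)^0/∏(0,0,5,1,1,0)! = 1/120  (running 1/120)
⟨..|..⟩ = √(28800/7)·(1/120) = +0.534522

+√(2/7) ≈ +0.534522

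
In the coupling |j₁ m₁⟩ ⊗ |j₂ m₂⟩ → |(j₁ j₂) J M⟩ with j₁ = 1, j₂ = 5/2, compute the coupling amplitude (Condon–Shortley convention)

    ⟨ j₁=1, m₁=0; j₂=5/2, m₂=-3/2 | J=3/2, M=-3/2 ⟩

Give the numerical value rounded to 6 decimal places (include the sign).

−√(4/15) ≈ -0.516398

j₁+j₂−J=2  J+j₁−j₂=0  J−j₁+j₂=3  j₁+j₂+J+1=6
(j₁±m₁, j₂±m₂, J±M) = (1,1,1,4,0,3)
P² = 48/5
sum k=1..1:
  [1] −1/6 = -1/6
S = -1/6
C² = P²·S² = 4/15 ; C = -0.516398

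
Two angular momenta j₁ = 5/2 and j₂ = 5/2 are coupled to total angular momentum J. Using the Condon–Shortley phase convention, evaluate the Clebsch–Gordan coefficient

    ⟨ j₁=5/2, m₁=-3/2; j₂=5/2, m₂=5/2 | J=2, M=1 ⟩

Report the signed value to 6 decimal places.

−√(5/14) = -0.597614

triangle: 3!×2!×2!/8! = 24/40320
(j±m)!: 1!×4!×5!×0!×3!×1! = 17280
prefactor² = (2J+1)×Δ×N² = 360/7
  k=3: −1/(3!×0!×1!×2!×1!×0!) = -1/12
Σ = -1/12  ⇒  CG² = 360/7×(-1/12)² = 5/14
CG = −√(5/14) = -0.597614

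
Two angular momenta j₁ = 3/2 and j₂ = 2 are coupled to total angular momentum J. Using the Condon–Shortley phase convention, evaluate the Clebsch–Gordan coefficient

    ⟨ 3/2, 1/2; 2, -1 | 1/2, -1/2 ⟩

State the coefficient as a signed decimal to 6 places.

√[2·3!0!1!/5! · 2!1!1!3!0!1!] = √(6/5)
  +(−1)^1/∏(1,2,0,0,0,1)! = -1/2  (running -1/2)
⟨..|..⟩ = √(6/5)·(-1/2) = -0.547723

−√(3/10) ≈ -0.547723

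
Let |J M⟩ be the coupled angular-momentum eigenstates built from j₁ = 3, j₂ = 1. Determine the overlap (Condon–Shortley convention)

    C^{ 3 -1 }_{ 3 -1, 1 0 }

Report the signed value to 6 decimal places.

√[7·1!5!1!/8! · 2!4!1!1!2!4!] = √(48)
  +(−1)^0/∏(0,1,4,1,1,0)! = 1/24  (running 1/24)
  +(−1)^1/∏(1,0,3,0,2,1)! = -1/12  (running -1/24)
⟨..|..⟩ = √(48)·(-1/24) = -0.288675

-0.288675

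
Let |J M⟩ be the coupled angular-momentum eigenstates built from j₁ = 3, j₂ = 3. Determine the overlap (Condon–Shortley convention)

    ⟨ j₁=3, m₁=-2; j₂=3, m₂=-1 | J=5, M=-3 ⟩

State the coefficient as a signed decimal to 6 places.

-0.408248  (= −√(1/6))

√[11·1!5!5!/12! · 1!5!2!4!2!8!] = √(153600)
  +(−1)^0/∏(0,1,5,2,0,3)! = 1/1440  (running 1/1440)
  +(−1)^1/∏(1,0,4,1,1,4)! = -1/576  (running -1/960)
⟨..|..⟩ = √(153600)·(-1/960) = -0.408248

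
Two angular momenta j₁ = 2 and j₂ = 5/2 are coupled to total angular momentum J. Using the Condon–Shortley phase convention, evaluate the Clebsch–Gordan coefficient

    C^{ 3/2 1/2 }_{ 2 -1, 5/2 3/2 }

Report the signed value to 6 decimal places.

+0.138013

triangle: 3!*1!*2!/7! = 12/5040
(j±m)!: 1!*3!*4!*1!*2!*1! = 288
prefactor² = (2J+1)*Δ*N² = 96/35
  k=2: +1/(2!*1!*1!*2!*0!*0!) = 1/4
  k=3: −1/(3!*0!*0!*1!*1!*1!) = -1/6
Σ = 1/12  ⇒  CG² = 96/35*1/12² = 2/105
CG = +√(2/105) = +0.138013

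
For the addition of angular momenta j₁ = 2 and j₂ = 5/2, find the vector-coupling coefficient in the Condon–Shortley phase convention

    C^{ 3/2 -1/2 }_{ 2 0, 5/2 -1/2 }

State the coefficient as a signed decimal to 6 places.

triangle: 3!*1!*2!/7! = 12/5040
(j±m)!: 2!*2!*2!*3!*1!*2! = 96
prefactor² = (2J+1)*Δ*N² = 32/35
  k=1: −1/(1!*2!*1!*1!*0!*1!) = -1/2
  k=2: +1/(2!*1!*0!*0!*1!*2!) = 1/4
Σ = -1/4  ⇒  CG² = 32/35*(-1/4)² = 2/35
CG = −√(2/35) = -0.239046

−√(2/35) = -0.239046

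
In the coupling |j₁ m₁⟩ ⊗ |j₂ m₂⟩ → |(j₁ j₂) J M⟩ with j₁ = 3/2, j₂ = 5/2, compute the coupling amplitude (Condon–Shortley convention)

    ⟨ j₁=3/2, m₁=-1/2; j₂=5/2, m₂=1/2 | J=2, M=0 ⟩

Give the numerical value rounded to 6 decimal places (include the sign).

triangle: 2!*1!*3!/7! = 12/5040
(j±m)!: 1!*2!*3!*2!*2!*2! = 96
prefactor² = (2J+1)*Δ*N² = 8/7
  k=1: −1/(1!*1!*1!*2!*0!*1!) = -1/2
  k=2: +1/(2!*0!*0!*1!*1!*2!) = 1/4
Σ = -1/4  ⇒  CG² = 8/7*(-1/4)² = 1/14
CG = −√(1/14) = -0.267261

−√(1/14) ≈ -0.267261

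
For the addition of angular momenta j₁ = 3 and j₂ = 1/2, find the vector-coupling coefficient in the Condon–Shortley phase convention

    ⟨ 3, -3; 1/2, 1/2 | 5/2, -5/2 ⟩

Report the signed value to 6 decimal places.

√[6·1!5!0!/7! · 0!6!1!0!0!5!] = √(86400/7)
  +(−1)^1/∏(1,0,5,0,0,0)! = -1/120  (running -1/120)
⟨..|..⟩ = √(86400/7)·(-1/120) = -0.925820

-0.925820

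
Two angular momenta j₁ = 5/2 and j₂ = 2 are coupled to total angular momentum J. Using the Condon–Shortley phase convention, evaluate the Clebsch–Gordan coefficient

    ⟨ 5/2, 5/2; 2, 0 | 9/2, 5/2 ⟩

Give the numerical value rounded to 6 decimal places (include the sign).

+0.408248  (= +√(1/6))

√[10·0!5!4!/10! · 5!0!2!2!7!2!] = √(38400)
  +(−1)^0/∏(0,0,0,2,5,2)! = 1/480  (running 1/480)
⟨..|..⟩ = √(38400)·(1/480) = +0.408248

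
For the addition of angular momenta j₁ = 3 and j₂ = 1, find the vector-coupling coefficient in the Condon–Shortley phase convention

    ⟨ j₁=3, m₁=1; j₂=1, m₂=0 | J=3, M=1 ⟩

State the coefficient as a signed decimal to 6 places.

√[7·1!5!1!/8! · 4!2!1!1!4!2!] = √(48)
  +(−1)^0/∏(0,1,2,1,3,0)! = 1/12  (running 1/12)
  +(−1)^1/∏(1,0,1,0,4,1)! = -1/24  (running 1/24)
⟨..|..⟩ = √(48)·(1/24) = +0.288675

+√(1/12) ≈ +0.288675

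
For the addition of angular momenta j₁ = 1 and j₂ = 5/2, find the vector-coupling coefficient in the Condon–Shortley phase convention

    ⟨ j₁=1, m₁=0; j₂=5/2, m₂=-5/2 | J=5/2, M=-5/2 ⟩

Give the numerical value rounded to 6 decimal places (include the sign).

j₁+j₂−J=1  J+j₁−j₂=1  J−j₁+j₂=4  j₁+j₂+J+1=7
(j₁±m₁, j₂±m₂, J±M) = (1,1,0,5,0,5)
P² = 2880/7
sum k=0..0:
  [0] +1/24 = 1/24
S = 1/24
C² = P²·S² = 5/7 ; C = +0.845154

+√(5/7) ≈ +0.845154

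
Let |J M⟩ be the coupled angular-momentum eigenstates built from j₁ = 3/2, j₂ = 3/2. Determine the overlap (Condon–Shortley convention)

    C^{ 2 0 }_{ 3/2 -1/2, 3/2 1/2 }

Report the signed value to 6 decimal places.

triangle: 1!*2!*2!/6! = 4/720
(j±m)!: 1!*2!*2!*1!*2!*2! = 16
prefactor² = (2J+1)*Δ*N² = 4/9
  k=0: +1/(0!*1!*2!*2!*0!*0!) = 1/4
  k=1: −1/(1!*0!*1!*1!*1!*1!) = -1
Σ = -3/4  ⇒  CG² = 4/9*(-3/4)² = 1/4
CG = −√(1/4) = -0.500000

-0.500000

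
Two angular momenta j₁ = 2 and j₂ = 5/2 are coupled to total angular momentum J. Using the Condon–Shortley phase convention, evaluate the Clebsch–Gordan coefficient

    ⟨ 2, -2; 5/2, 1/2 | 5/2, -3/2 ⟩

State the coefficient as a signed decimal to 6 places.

+√(27/70) = +0.621059

√[6·2!2!3!/8! · 0!4!3!2!1!4!] = √(864/35)
  +(−1)^2/∏(2,0,2,1,0,2)! = 1/8  (running 1/8)
⟨..|..⟩ = √(864/35)·(1/8) = +0.621059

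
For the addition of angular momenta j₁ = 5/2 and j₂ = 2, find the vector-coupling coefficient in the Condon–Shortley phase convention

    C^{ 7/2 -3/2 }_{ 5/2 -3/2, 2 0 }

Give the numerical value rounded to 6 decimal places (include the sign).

triangle: 1!·4!·3!/9! = 144/362880
(j±m)!: 1!·4!·2!·2!·2!·5! = 23040
prefactor² = (2J+1)·Δ·N² = 512/7
  k=0: +1/(0!·1!·4!·2!·0!·1!) = 1/48
  k=1: −1/(1!·0!·3!·1!·1!·2!) = -1/12
Σ = -1/16  ⇒  CG² = 512/7·(-1/16)² = 2/7
CG = −√(2/7) = -0.534522

-0.534522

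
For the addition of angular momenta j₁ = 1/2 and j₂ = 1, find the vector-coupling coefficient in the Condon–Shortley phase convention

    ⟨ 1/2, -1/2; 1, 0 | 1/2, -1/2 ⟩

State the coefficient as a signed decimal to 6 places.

-0.577350  (= −√(1/3))

triangle: 1!×0!×1!/3! = 1/6
(j±m)!: 0!×1!×1!×1!×0!×1! = 1
prefactor² = (2J+1)×Δ×N² = 1/3
  k=1: −1/(1!×0!×0!×0!×0!×1!) = -1
Σ = -1  ⇒  CG² = 1/3×(-1)² = 1/3
CG = −√(1/3) = -0.577350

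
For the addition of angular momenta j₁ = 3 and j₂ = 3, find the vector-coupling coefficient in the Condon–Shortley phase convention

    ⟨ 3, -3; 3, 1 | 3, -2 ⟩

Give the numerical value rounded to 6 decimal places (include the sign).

j₁+j₂−J=3  J+j₁−j₂=3  J−j₁+j₂=3  j₁+j₂+J+1=10
(j₁±m₁, j₂±m₂, J±M) = (0,6,4,2,1,5)
P² = 1728
sum k=3..3:
  [3] −1/72 = -1/72
S = -1/72
C² = P²·S² = 1/3 ; C = -0.577350

−√(1/3) ≈ -0.577350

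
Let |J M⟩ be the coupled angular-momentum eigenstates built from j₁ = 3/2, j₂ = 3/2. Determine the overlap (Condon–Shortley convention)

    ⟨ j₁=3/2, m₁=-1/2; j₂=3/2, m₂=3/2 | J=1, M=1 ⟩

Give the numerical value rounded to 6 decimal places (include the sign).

j₁+j₂−J=2  J+j₁−j₂=1  J−j₁+j₂=1  j₁+j₂+J+1=5
(j₁±m₁, j₂±m₂, J±M) = (1,2,3,0,2,0)
P² = 6/5
sum k=2..2:
  [2] +1/2 = 1/2
S = 1/2
C² = P²·S² = 3/10 ; C = +0.547723

+0.547723  (= +√(3/10))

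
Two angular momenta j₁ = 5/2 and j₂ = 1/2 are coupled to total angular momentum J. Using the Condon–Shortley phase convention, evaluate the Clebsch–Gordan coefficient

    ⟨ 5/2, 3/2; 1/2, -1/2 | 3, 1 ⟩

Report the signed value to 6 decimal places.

+0.577350

triangle: 0!*5!*1!/7! = 120/5040
(j±m)!: 4!*1!*0!*1!*4!*2! = 1152
prefactor² = (2J+1)*Δ*N² = 192
  k=0: +1/(0!*0!*1!*0!*4!*1!) = 1/24
Σ = 1/24  ⇒  CG² = 192*1/24² = 1/3
CG = +√(1/3) = +0.577350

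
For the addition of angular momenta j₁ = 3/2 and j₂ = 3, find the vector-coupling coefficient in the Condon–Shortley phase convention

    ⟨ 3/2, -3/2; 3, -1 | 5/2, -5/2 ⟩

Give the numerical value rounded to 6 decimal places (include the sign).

√[6·2!1!4!/8! · 0!3!2!4!0!5!] = √(1728/7)
  +(−1)^2/∏(2,0,1,0,0,4)! = 1/48  (running 1/48)
⟨..|..⟩ = √(1728/7)·(1/48) = +0.327327

+0.327327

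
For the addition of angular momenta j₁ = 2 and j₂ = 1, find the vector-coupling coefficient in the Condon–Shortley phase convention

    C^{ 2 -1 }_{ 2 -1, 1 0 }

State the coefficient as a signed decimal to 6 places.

√[5·1!3!1!/6! · 1!3!1!1!1!3!] = √(3/2)
  +(−1)^0/∏(0,1,3,1,0,0)! = 1/6  (running 1/6)
  +(−1)^1/∏(1,0,2,0,1,1)! = -1/2  (running -1/3)
⟨..|..⟩ = √(3/2)·(-1/3) = -0.408248

-0.408248  (= −√(1/6))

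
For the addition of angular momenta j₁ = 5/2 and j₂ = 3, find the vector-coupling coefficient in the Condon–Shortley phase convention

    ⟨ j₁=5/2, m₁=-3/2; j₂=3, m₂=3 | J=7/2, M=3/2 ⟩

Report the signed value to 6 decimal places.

+√(2/7) ≈ +0.534522

triangle: 2!×3!×4!/10! = 288/3628800
(j±m)!: 1!×4!×6!×0!×5!×2! = 4147200
prefactor² = (2J+1)×Δ×N² = 18432/7
  k=2: +1/(2!×0!×2!×4!×1!×0!) = 1/96
Σ = 1/96  ⇒  CG² = 18432/7×1/96² = 2/7
CG = +√(2/7) = +0.534522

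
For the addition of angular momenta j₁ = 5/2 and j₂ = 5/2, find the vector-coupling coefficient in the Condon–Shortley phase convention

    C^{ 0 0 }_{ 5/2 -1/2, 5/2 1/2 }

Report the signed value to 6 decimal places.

j₁+j₂−J=5  J+j₁−j₂=0  J−j₁+j₂=0  j₁+j₂+J+1=6
(j₁±m₁, j₂±m₂, J±M) = (2,3,3,2,0,0)
P² = 24
sum k=3..3:
  [3] −1/12 = -1/12
S = -1/12
C² = P²·S² = 1/6 ; C = -0.408248

-0.408248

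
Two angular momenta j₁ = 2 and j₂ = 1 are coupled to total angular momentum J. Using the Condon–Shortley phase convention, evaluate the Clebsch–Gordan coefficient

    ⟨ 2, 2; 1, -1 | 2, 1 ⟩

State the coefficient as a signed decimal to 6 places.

+0.577350

√[5·1!3!1!/6! · 4!0!0!2!3!1!] = √(12)
  +(−1)^0/∏(0,1,0,0,3,1)! = 1/6  (running 1/6)
⟨..|..⟩ = √(12)·(1/6) = +0.577350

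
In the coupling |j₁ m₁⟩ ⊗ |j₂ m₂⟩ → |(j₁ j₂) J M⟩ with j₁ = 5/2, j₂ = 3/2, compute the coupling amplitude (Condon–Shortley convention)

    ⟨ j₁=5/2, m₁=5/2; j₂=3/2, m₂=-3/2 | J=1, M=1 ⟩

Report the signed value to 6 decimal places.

√[3·3!2!0!/6! · 5!0!0!3!2!0!] = √(72)
  +(−1)^0/∏(0,3,0,0,2,0)! = 1/12  (running 1/12)
⟨..|..⟩ = √(72)·(1/12) = +0.707107

+0.707107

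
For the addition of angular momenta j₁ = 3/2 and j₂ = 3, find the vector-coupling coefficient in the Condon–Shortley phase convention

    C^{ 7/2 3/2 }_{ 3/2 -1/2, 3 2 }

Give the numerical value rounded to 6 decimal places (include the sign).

j₁+j₂−J=1  J+j₁−j₂=2  J−j₁+j₂=5  j₁+j₂+J+1=9
(j₁±m₁, j₂±m₂, J±M) = (1,2,5,1,5,2)
P² = 6400/21
sum k=0..1:
  [0] +1/240 = 1/240
  [1] −1/24 = -1/24
S = -3/80
C² = P²·S² = 3/7 ; C = -0.654654

-0.654654  (= −√(3/7))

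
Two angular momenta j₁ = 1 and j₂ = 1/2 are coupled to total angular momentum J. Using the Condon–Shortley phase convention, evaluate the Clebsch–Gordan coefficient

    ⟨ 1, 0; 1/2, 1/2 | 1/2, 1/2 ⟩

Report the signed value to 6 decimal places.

triangle: 1!*1!*0!/3! = 1/6
(j±m)!: 1!*1!*1!*0!*1!*0! = 1
prefactor² = (2J+1)*Δ*N² = 1/3
  k=1: −1/(1!*0!*0!*0!*1!*0!) = -1
Σ = -1  ⇒  CG² = 1/3*(-1)² = 1/3
CG = −√(1/3) = -0.577350

−√(1/3) = -0.577350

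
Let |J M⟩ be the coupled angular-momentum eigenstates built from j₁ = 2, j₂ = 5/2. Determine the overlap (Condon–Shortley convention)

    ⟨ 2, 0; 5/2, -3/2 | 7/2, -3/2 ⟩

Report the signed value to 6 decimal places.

triangle: 1!*3!*4!/9! = 144/362880
(j±m)!: 2!*2!*1!*4!*2!*5! = 23040
prefactor² = (2J+1)*Δ*N² = 512/7
  k=0: +1/(0!*1!*2!*1!*1!*3!) = 1/12
  k=1: −1/(1!*0!*1!*0!*2!*4!) = -1/48
Σ = 1/16  ⇒  CG² = 512/7*1/16² = 2/7
CG = +√(2/7) = +0.534522

+√(2/7) ≈ +0.534522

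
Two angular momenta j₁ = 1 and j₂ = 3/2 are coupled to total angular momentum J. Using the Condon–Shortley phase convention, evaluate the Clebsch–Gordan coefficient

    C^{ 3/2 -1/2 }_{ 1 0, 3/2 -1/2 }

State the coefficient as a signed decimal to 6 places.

+√(1/15) ≈ +0.258199

triangle: 1!*1!*2!/5! = 2/120
(j±m)!: 1!*1!*1!*2!*1!*2! = 4
prefactor² = (2J+1)*Δ*N² = 4/15
  k=0: +1/(0!*1!*1!*1!*0!*1!) = 1
  k=1: −1/(1!*0!*0!*0!*1!*2!) = -1/2
Σ = 1/2  ⇒  CG² = 4/15*1/2² = 1/15
CG = +√(1/15) = +0.258199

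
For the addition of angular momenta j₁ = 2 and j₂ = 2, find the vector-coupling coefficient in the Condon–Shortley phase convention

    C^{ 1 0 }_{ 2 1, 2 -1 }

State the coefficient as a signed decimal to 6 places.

−√(1/10) ≈ -0.316228

√[3·3!1!1!/6! · 3!1!1!3!1!1!] = √(9/10)
  +(−1)^0/∏(0,3,1,1,0,0)! = 1/6  (running 1/6)
  +(−1)^1/∏(1,2,0,0,1,1)! = -1/2  (running -1/3)
⟨..|..⟩ = √(9/10)·(-1/3) = -0.316228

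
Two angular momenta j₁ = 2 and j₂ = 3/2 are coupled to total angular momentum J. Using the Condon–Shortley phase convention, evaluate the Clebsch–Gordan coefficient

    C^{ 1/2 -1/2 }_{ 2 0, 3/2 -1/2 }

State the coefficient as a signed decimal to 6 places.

-0.447214  (= −√(1/5))

j₁+j₂−J=3  J+j₁−j₂=1  J−j₁+j₂=0  j₁+j₂+J+1=5
(j₁±m₁, j₂±m₂, J±M) = (2,2,1,2,0,1)
P² = 4/5
sum k=1..1:
  [1] −1/2 = -1/2
S = -1/2
C² = P²·S² = 1/5 ; C = -0.447214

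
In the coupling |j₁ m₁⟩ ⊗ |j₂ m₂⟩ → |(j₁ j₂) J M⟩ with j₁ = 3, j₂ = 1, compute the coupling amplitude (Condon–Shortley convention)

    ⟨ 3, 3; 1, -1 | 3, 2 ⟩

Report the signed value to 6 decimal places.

+√(1/4) ≈ +0.500000

j₁+j₂−J=1  J+j₁−j₂=5  J−j₁+j₂=1  j₁+j₂+J+1=8
(j₁±m₁, j₂±m₂, J±M) = (6,0,0,2,5,1)
P² = 3600
sum k=0..0:
  [0] +1/120 = 1/120
S = 1/120
C² = P²·S² = 1/4 ; C = +0.500000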